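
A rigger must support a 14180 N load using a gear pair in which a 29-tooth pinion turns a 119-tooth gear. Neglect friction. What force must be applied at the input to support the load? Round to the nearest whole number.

3456 N

Gear pair MA = 119/29 = 4.1034.
Effort = load / MA = 14180 / 4.1034 = 3455.6 N.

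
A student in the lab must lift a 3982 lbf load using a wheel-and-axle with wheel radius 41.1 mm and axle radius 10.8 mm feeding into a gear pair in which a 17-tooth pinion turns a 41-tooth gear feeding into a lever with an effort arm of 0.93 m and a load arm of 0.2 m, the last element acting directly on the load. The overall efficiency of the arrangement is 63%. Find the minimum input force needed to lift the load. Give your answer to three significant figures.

Wheel-and-axle MA = R/r = 41.1/10.8 = 3.8056.
Gear pair MA = 41/17 = 2.4118.
Lever MA = effort arm / load arm = 0.93/0.2 = 4.65.
Combined ideal MA = 3.8056 × 2.4118 × 4.65 = 42.678.
Actual MA = 42.678 × 0.63 = 26.887.
Effort = load / actual MA = 3982 / 26.887 = 148.1 lbf.

148 lbf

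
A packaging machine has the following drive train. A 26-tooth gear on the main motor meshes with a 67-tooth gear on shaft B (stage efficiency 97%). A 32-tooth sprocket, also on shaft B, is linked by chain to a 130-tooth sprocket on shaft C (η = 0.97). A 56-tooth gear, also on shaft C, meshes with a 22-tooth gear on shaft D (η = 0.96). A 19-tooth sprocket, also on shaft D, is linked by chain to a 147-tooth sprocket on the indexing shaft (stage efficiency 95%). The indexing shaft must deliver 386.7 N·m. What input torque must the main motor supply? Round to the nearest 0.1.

14.2 N·m

Overall ratio R = 2.5769 × 4.0625 × 0.39286 × 7.7368 = 31.819; overall efficiency η = 0.97 × 0.97 × 0.96 × 0.95 = 0.8581.
Input torque = output torque / (R × η) = 386.7 / (31.819 × 0.8581) = 14.163 N·m.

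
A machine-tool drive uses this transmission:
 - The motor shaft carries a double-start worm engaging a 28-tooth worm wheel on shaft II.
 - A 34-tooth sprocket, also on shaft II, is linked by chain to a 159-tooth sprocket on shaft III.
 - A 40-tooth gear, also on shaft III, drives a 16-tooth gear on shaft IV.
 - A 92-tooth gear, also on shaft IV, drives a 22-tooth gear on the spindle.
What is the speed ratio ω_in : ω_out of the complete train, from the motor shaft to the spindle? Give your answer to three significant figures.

Each stage contributes driven/driver: worm 28/2 = 14, chain 159/34 = 4.6765, gear mesh 16/40 = 0.4, gear mesh 22/92 = 0.23913.
Overall: 14 × 4.6765 × 0.4 × 0.23913 = 6.2624.

6.26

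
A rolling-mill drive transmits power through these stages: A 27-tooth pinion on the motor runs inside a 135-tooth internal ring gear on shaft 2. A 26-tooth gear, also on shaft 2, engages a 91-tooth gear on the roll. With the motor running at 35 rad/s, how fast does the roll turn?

2 rad/s

the motor → shaft 2 (internal gear, 135/27): 35 ÷ 5 = 7 rad/s
shaft 2 → the roll (gear mesh, 91/26): 7 ÷ 3.5 = 2 rad/s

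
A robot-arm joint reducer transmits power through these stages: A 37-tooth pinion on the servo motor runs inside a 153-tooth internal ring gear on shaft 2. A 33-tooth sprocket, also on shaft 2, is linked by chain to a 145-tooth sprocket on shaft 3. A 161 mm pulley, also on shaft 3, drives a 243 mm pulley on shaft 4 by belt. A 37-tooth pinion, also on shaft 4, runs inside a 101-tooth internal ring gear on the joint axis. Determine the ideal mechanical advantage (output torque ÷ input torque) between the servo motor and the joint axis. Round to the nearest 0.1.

74.9

Each stage contributes driven/driver: internal gear 153/37 = 4.1351, chain 145/33 = 4.3939, belt 243/161 = 1.5093, internal gear 101/37 = 2.7297.
Overall: 4.1351 × 4.3939 × 1.5093 × 2.7297 = 74.859.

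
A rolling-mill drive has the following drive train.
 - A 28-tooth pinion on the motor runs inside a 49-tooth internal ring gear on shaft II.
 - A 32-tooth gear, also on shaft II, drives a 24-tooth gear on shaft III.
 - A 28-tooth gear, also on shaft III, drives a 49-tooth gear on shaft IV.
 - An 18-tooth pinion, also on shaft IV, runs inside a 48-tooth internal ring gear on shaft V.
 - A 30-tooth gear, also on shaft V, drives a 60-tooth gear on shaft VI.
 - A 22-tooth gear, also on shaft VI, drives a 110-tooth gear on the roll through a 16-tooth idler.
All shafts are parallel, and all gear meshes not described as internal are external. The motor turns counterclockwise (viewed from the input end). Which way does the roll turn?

clockwise

the motor → shaft II: internal mesh, same direction → CCW.
shaft II → shaft III: external mesh, 1 reversal → CW.
shaft III → shaft IV: external mesh, 1 reversal → CCW.
shaft IV → shaft V: internal mesh, same direction → CCW.
shaft V → shaft VI: external mesh, 1 reversal → CW.
shaft VI → the roll: driver → idler → driven is 2 external meshes, 2 reversals → CW.
5 reversals in total — an odd number — so the roll turns opposite to the motor.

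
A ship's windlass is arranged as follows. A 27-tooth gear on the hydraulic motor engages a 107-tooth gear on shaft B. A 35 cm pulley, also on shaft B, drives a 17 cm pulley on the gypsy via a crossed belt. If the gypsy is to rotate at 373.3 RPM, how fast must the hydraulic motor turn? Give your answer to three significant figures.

719 RPM

Overall ratio R = 3.963 × 0.48571 = 1.9249.
Required input speed = output speed × R = 373.3 × 1.9249 = 718.55 RPM.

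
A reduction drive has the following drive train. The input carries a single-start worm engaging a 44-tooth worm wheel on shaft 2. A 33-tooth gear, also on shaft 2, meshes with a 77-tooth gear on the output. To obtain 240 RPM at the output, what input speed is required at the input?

Overall ratio R = 44 × 2.3333 = 102.67.
Required input speed = output speed × R = 240 × 102.67 = 24640 RPM.

24640 RPM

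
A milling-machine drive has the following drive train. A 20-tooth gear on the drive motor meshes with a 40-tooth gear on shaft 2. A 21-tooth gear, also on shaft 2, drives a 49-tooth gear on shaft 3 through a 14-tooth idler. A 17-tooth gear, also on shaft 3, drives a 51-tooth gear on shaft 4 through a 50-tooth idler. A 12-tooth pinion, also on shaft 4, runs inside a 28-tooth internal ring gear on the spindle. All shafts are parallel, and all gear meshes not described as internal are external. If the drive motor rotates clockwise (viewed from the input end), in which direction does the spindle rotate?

counterclockwise

the drive motor → shaft 2: external mesh, 1 reversal → CCW.
shaft 2 → shaft 3: driver → idler → driven is 2 external meshes, 2 reversals → CCW.
shaft 3 → shaft 4: driver → idler → driven is 2 external meshes, 2 reversals → CCW.
shaft 4 → the spindle: internal mesh, same direction → CCW.
5 reversals in total — an odd number — so the spindle turns opposite to the drive motor.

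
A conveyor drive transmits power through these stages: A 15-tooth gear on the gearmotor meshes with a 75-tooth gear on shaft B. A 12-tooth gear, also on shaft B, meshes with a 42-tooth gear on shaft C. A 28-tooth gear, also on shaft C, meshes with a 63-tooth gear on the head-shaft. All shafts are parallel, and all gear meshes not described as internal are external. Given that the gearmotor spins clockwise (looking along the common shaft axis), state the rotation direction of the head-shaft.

the gearmotor → shaft B: external mesh, 1 reversal → CCW.
shaft B → shaft C: external mesh, 1 reversal → CW.
shaft C → the head-shaft: external mesh, 1 reversal → CCW.
3 reversals in total — an odd number — so the head-shaft turns opposite to the gearmotor.

anticlockwise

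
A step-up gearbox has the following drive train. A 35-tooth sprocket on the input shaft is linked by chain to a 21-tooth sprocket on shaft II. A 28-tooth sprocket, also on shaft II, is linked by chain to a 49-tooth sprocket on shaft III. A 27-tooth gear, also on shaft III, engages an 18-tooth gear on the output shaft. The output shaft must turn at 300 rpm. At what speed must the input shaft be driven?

Overall ratio R = 0.6 × 1.75 × 0.66667 = 0.7.
Required input speed = output speed × R = 300 × 0.7 = 210 rpm.

210 rpm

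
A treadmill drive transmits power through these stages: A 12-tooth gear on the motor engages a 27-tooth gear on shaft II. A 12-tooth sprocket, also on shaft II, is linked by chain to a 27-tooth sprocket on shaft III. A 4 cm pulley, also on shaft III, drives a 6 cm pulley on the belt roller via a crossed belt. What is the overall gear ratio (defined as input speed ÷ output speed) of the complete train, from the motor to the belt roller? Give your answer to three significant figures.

Each stage contributes driven/driver: gear mesh 27/12 = 2.25, chain 27/12 = 2.25, belt 6/4 = 1.5.
Overall: 2.25 × 2.25 × 1.5 = 7.5938.

7.59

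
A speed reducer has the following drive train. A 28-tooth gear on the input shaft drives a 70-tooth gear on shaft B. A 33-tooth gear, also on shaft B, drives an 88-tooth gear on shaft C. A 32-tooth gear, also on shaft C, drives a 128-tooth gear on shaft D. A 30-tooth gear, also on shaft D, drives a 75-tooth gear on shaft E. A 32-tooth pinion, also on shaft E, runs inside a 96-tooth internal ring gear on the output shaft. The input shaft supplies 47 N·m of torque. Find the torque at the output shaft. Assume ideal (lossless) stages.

9400 N·m

gear mesh 70/28 = 2.5 → τ = 47·2.5 = 117.5 N·m
gear mesh 88/33 = 2.6667 → τ = 117.5·2.6667 = 313.33 N·m
gear mesh 128/32 = 4 → τ = 313.33·4 = 1253.3 N·m
gear mesh 75/30 = 2.5 → τ = 1253.3·2.5 = 3133.3 N·m
internal gear 96/32 = 3 → τ = 3133.3·3 = 9400 N·m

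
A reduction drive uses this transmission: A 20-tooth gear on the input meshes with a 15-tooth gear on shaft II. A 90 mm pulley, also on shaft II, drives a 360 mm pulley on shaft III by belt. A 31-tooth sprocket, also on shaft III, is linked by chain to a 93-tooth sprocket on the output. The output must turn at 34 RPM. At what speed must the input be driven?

Overall ratio R = 0.75 × 4 × 3 = 9.
Required input speed = output speed × R = 34 × 9 = 306 RPM.

306 RPM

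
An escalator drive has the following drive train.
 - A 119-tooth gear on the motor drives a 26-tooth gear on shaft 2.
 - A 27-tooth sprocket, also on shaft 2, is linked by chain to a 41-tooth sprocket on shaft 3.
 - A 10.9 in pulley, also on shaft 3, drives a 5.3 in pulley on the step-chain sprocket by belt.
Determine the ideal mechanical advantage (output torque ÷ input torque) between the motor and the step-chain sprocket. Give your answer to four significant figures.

Each stage contributes driven/driver: gear mesh 26/119 = 0.21849, chain 41/27 = 1.5185, belt 5.3/10.9 = 0.48624.
Overall: 0.21849 × 1.5185 × 0.48624 = 0.16132.

0.1613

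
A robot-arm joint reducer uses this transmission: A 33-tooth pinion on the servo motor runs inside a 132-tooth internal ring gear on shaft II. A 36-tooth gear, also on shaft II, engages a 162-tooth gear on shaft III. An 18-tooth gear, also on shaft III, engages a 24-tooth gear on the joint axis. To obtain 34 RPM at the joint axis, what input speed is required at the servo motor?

Overall ratio R = 4 × 4.5 × 1.3333 = 24.
Required input speed = output speed × R = 34 × 24 = 816 RPM.

816 RPM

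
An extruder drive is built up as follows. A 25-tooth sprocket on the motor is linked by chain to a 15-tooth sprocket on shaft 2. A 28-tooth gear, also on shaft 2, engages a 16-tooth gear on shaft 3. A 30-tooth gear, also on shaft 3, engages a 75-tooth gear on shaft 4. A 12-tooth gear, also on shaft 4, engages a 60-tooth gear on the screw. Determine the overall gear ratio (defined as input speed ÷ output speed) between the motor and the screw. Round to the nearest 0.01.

Each stage contributes driven/driver: chain 15/25 = 0.6, gear mesh 16/28 = 0.57143, gear mesh 75/30 = 2.5, gear mesh 60/12 = 5.
Overall: 0.6 × 0.57143 × 2.5 × 5 = 4.2857.

4.29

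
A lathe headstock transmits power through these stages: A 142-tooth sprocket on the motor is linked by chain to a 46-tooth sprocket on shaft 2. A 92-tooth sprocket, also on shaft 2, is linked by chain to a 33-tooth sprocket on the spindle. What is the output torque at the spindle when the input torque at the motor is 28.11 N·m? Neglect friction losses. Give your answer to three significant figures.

chain 46/142 = 0.32394 → τ = 28.11·0.32394 = 9.1061 N·m
chain 33/92 = 0.3587 → τ = 9.1061·0.3587 = 3.2663 N·m

3.27 N·m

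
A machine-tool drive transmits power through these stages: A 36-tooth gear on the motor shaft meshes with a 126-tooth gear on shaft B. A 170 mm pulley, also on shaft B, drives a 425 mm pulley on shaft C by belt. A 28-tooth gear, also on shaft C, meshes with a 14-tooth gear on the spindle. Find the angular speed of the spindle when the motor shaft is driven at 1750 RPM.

Gear mesh: ratio = 126/36 = 3.5, so shaft B turns at 1750 / 3.5 = 500 RPM.
Belt: ratio = 425/170 = 2.5, so shaft C turns at 500 / 2.5 = 200 RPM.
Gear mesh: ratio = 14/28 = 0.5, so the spindle turns at 200 / 0.5 = 400 RPM.

400 RPM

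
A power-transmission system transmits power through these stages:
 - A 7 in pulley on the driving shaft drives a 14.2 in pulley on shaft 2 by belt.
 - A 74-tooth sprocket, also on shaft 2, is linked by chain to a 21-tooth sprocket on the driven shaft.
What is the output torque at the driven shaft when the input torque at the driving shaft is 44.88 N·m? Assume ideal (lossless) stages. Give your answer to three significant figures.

25.8 N·m

Belt: ratio = 14.2/7 = 2.0286; torque at shaft 2 = 44.88 × 2.0286 = 91.042 N·m.
Chain: ratio = 21/74 = 0.28378; torque at the driven shaft = 91.042 × 0.28378 = 25.836 N·m.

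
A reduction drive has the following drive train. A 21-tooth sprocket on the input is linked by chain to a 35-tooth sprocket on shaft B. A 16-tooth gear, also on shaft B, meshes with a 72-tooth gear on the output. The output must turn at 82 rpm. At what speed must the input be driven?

Overall ratio R = 1.6667 × 4.5 = 7.5.
Required input speed = output speed × R = 82 × 7.5 = 615 rpm.

615 rpm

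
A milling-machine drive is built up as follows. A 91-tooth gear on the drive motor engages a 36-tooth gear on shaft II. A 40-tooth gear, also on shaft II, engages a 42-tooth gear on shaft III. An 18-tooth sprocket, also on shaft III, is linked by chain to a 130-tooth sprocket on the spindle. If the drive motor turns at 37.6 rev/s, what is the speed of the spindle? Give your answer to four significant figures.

12.53 rev/s

Gear mesh: ratio = 36/91 = 0.3956, so shaft II turns at 37.6 / 0.3956 = 95.044 rev/s.
Gear mesh: ratio = 42/40 = 1.05, so shaft III turns at 95.044 / 1.05 = 90.519 rev/s.
Chain: ratio = 130/18 = 7.2222, so the spindle turns at 90.519 / 7.2222 = 12.533 rev/s.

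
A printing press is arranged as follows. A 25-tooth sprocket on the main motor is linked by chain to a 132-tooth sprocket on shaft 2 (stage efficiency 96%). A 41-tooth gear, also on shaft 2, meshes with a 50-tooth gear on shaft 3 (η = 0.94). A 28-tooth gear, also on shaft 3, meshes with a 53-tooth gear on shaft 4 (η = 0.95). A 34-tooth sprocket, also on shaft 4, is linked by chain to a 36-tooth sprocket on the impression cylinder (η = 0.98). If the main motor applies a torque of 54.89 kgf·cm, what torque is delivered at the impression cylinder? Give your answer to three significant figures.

chain 132/25 = 5.28 → τ = 54.89·5.28·0.96 = 278.23 kgf·cm
gear mesh 50/41 = 1.2195 → τ = 278.23·1.2195·0.94 = 318.94 kgf·cm
gear mesh 53/28 = 1.8929 → τ = 318.94·1.8929·0.95 = 573.53 kgf·cm
chain 36/34 = 1.0588 → τ = 573.53·1.0588·0.98 = 595.12 kgf·cm

595 kgf·cm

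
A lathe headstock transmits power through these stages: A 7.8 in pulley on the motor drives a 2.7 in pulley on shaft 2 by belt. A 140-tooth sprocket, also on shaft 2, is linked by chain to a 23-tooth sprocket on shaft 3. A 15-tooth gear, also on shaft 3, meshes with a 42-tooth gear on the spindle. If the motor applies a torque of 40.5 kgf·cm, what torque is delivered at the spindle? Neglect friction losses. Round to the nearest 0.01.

Belt: ratio = 2.7/7.8 = 0.34615; torque at shaft 2 = 40.5 × 0.34615 = 14.019 kgf·cm.
Chain: ratio = 23/140 = 0.16429; torque at shaft 3 = 14.019 × 0.16429 = 2.3032 kgf·cm.
Gear mesh: ratio = 42/15 = 2.8; torque at the spindle = 2.3032 × 2.8 = 6.4488 kgf·cm.

6.45 kgf·cm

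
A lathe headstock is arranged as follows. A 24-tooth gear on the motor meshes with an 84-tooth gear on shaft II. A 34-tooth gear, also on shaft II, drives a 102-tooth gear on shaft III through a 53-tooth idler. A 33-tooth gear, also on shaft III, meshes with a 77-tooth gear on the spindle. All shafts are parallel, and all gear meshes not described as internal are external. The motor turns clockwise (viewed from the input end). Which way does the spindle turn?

clockwise

the motor → shaft II: external mesh, 1 reversal → CCW.
shaft II → shaft III: driver → idler → driven is 2 external meshes, 2 reversals → CCW.
shaft III → the spindle: external mesh, 1 reversal → CW.
4 reversals in total — an even number — so the spindle turns the same way as the motor.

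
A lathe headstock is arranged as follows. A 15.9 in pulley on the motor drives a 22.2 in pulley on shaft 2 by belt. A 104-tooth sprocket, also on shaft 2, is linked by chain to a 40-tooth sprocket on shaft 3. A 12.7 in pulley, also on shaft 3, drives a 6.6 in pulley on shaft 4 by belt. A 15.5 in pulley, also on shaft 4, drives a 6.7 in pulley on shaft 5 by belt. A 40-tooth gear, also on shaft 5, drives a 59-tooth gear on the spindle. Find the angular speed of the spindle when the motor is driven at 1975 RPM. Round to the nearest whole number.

11100 RPM

Belt: ratio = 22.2/15.9 = 1.3962, so shaft 2 turns at 1975 / 1.3962 = 1414.5 RPM.
Chain: ratio = 40/104 = 0.38462, so shaft 3 turns at 1414.5 / 0.38462 = 3677.8 RPM.
Belt: ratio = 6.6/12.7 = 0.51969, so shaft 4 turns at 3677.8 / 0.51969 = 7076.9 RPM.
Belt: ratio = 6.7/15.5 = 0.43226, so shaft 5 turns at 7076.9 / 0.43226 = 16372 RPM.
Gear mesh: ratio = 59/40 = 1.475, so the spindle turns at 16372 / 1.475 = 11100 RPM.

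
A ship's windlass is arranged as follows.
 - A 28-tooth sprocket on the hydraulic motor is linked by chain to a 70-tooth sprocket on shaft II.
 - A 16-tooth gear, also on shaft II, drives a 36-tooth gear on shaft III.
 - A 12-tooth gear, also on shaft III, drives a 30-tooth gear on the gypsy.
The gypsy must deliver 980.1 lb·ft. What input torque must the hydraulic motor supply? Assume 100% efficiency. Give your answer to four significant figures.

69.70 lb·ft

Overall ratio R = 2.5 × 2.25 × 2.5 = 14.062.
Input torque = output torque / R = 980.1 / 14.062 = 69.696 lb·ft.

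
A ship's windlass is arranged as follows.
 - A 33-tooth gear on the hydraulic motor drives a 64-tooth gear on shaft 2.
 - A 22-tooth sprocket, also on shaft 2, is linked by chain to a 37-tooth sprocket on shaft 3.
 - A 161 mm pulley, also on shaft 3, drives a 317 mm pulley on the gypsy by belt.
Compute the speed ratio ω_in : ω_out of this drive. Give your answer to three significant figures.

6.42

Each stage contributes driven/driver: gear mesh 64/33 = 1.9394, chain 37/22 = 1.6818, belt 317/161 = 1.9689.
Overall: 1.9394 × 1.6818 × 1.9689 = 6.4221.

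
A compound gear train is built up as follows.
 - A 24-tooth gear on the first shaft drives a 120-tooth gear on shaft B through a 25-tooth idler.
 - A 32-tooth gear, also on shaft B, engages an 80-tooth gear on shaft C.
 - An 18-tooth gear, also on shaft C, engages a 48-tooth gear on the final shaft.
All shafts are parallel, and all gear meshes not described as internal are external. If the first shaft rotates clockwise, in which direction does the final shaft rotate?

clockwise

the first shaft → shaft B: driver → idler → driven is 2 external meshes, 2 reversals → CW.
shaft B → shaft C: external mesh, 1 reversal → CCW.
shaft C → the final shaft: external mesh, 1 reversal → CW.
4 reversals in total — an even number — so the final shaft turns the same way as the first shaft.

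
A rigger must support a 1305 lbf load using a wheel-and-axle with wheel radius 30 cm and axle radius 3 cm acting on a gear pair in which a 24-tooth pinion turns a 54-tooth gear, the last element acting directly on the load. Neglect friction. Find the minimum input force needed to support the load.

Wheel-and-axle MA = R/r = 30/3 = 10.
Gear pair MA = 54/24 = 2.25.
Combined ideal MA = 10 × 2.25 = 22.5.
Effort = load / MA = 1305 / 22.5 = 58 lbf.

58 lbf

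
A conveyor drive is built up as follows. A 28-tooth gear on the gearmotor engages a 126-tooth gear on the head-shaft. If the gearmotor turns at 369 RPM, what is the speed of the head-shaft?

gear mesh 126/28 = 4.5 → 369/4.5 = 82 RPM

82 RPM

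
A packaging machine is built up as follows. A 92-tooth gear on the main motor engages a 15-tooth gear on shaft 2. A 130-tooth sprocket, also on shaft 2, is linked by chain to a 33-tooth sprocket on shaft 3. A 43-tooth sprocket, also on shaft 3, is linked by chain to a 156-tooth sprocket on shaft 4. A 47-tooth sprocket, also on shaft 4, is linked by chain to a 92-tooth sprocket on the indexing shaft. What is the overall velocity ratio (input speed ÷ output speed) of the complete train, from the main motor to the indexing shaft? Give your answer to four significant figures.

Each stage contributes driven/driver: gear mesh 15/92 = 0.16304, chain 33/130 = 0.25385, chain 156/43 = 3.6279, chain 92/47 = 1.9574.
Overall: 0.16304 × 0.25385 × 3.6279 × 1.9574 = 0.29391.

0.2939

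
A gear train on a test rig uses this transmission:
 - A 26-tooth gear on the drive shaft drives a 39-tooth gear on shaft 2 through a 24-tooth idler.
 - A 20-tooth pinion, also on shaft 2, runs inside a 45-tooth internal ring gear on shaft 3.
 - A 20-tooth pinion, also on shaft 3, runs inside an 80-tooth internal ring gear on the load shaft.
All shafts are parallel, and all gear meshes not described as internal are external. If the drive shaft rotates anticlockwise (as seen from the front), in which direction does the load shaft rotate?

anticlockwise

the drive shaft → shaft 2: driver → idler → driven is 2 external meshes, 2 reversals → CCW.
shaft 2 → shaft 3: internal mesh, same direction → CCW.
shaft 3 → the load shaft: internal mesh, same direction → CCW.
2 reversals in total — an even number — so the load shaft turns the same way as the drive shaft.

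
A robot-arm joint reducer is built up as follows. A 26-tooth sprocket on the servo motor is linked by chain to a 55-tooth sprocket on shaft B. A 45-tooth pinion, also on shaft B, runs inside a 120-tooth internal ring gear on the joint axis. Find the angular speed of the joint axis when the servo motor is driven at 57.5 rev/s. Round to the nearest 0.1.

chain 55/26 = 2.1154 → 57.5/2.1154 = 27.182 rev/s
internal gear 120/45 = 2.6667 → 27.182/2.6667 = 10.193 rev/s

10.2 rev/s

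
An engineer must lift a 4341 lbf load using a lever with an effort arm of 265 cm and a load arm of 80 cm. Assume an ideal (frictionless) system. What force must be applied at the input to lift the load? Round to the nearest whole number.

Lever MA = effort arm / load arm = 265/80 = 3.3125.
Effort = load / MA = 4341 / 3.3125 = 1310.5 lbf.

1310 lbf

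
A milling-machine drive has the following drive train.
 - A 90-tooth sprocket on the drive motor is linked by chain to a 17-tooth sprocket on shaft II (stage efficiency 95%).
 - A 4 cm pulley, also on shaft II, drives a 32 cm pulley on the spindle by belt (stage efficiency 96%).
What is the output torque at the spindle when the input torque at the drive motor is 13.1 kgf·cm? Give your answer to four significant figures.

18.05 kgf·cm

Chain: ratio = 17/90 = 0.18889; torque at shaft II = 13.1 × 0.18889 × 0.95 = 2.3507 kgf·cm.
Belt: ratio = 32/4 = 8; torque at the spindle = 2.3507 × 8 × 0.96 = 18.054 kgf·cm.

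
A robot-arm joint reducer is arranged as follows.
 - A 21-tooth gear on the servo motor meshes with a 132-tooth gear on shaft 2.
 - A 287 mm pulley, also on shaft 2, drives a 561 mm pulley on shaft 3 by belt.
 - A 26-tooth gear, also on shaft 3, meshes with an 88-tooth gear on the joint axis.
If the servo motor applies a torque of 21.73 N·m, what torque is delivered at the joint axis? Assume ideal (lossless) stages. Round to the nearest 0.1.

Gear mesh: ratio = 132/21 = 6.2857; torque at shaft 2 = 21.73 × 6.2857 = 136.59 N·m.
Belt: ratio = 561/287 = 1.9547; torque at shaft 3 = 136.59 × 1.9547 = 266.99 N·m.
Gear mesh: ratio = 88/26 = 3.3846; torque at the joint axis = 266.99 × 3.3846 = 903.66 N·m.

903.7 N·m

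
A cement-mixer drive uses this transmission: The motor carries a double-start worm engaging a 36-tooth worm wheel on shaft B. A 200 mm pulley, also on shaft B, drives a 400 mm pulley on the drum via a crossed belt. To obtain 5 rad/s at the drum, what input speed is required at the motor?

Overall ratio R = 18 × 2 = 36.
Required input speed = output speed × R = 5 × 36 = 180 rad/s.

180 rad/s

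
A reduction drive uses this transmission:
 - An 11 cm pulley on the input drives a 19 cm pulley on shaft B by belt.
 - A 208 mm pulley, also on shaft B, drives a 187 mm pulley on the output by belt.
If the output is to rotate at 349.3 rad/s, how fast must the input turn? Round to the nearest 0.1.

Overall ratio R = 1.7273 × 0.89904 = 1.5529.
Required input speed = output speed × R = 349.3 × 1.5529 = 542.42 rad/s.

542.4 rad/s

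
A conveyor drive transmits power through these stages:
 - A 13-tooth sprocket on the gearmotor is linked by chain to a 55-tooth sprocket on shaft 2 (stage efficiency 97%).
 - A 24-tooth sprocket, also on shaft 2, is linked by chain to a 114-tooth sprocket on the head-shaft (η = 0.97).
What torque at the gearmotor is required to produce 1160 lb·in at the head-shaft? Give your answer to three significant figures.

61.3 lb·in

Overall ratio R = 4.2308 × 4.75 = 20.096; overall efficiency η = 0.97 × 0.97 = 0.9409.
Input torque = output torque / (R × η) = 1160 / (20.096 × 0.9409) = 61.348 lb·in.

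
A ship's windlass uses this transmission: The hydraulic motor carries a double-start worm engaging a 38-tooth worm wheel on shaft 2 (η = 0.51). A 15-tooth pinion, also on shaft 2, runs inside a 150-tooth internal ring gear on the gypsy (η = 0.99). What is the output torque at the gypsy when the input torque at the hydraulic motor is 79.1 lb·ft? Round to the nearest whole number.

Worm: ratio = 38/2 = 19; torque at shaft 2 = 79.1 × 19 × 0.51 = 766.48 lb·ft.
Internal gear: ratio = 150/15 = 10; torque at the gypsy = 766.48 × 10 × 0.99 = 7588.1 lb·ft.

7588 lb·ft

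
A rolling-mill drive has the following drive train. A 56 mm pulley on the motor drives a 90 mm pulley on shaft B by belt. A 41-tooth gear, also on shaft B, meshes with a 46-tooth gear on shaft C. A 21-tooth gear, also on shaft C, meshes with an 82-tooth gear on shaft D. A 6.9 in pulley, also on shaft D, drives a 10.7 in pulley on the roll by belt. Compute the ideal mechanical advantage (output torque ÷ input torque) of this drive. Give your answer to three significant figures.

Each stage contributes driven/driver: belt 90/56 = 1.6071, gear mesh 46/41 = 1.122, gear mesh 82/21 = 3.9048, belt 10.7/6.9 = 1.5507.
Overall: 1.6071 × 1.122 × 3.9048 × 1.5507 = 10.918.

10.9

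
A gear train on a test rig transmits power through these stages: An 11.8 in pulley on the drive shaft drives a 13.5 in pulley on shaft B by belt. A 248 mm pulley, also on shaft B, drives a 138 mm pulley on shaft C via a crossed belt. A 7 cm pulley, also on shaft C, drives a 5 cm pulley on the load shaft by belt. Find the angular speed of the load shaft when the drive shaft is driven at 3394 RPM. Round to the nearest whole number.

7464 RPM

belt 13.5/11.8 = 1.1441 → 3394/1.1441 = 2966.6 RPM
belt 138/248 = 0.55645 → 2966.6/0.55645 = 5331.3 RPM
belt 5/7 = 0.71429 → 5331.3/0.71429 = 7463.8 RPM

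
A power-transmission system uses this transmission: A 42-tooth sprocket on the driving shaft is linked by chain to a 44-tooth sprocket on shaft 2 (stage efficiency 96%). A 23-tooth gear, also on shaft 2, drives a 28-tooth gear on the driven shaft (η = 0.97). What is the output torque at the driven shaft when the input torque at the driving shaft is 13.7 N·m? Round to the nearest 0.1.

Chain: ratio = 44/42 = 1.0476; torque at shaft 2 = 13.7 × 1.0476 × 0.96 = 13.778 N·m.
Gear mesh: ratio = 28/23 = 1.2174; torque at the driven shaft = 13.778 × 1.2174 × 0.97 = 16.27 N·m.

16.3 N·m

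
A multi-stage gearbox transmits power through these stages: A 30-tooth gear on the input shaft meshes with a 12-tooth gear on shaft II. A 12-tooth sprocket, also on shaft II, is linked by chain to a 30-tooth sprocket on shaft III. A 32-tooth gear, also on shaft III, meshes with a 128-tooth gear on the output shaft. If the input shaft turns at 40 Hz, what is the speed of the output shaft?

the input shaft → shaft II (gear mesh, 12/30): 40 ÷ 0.4 = 100 Hz
shaft II → shaft III (chain, 30/12): 100 ÷ 2.5 = 40 Hz
shaft III → the output shaft (gear mesh, 128/32): 40 ÷ 4 = 10 Hz

10 Hz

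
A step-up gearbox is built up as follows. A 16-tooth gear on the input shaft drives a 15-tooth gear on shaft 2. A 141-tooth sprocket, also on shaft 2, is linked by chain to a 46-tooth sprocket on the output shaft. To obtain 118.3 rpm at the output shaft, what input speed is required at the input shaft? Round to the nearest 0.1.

Overall ratio R = 0.9375 × 0.32624 = 0.30585.
Required input speed = output speed × R = 118.3 × 0.30585 = 36.182 rpm.

36.2 rpm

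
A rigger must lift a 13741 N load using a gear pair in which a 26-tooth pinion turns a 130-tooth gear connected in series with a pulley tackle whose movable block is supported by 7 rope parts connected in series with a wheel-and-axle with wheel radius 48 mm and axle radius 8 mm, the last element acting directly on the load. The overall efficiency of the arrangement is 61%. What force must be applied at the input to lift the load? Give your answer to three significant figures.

Gear pair MA = 130/26 = 5.
Block-and-tackle MA = number of supporting rope parts = 7.
Wheel-and-axle MA = R/r = 48/8 = 6.
Combined ideal MA = 5 × 7 × 6 = 210.
Actual MA = 210 × 0.61 = 128.1.
Effort = load / actual MA = 13741 / 128.1 = 107.27 N.

107 N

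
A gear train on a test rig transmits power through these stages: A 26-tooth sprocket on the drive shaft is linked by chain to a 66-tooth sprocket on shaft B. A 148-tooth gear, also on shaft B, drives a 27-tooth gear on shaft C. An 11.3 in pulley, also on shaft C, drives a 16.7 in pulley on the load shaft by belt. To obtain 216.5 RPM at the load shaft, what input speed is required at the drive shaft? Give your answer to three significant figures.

Overall ratio R = 2.5385 × 0.18243 × 1.4779 = 0.6844.
Required input speed = output speed × R = 216.5 × 0.6844 = 148.17 RPM.

148 RPM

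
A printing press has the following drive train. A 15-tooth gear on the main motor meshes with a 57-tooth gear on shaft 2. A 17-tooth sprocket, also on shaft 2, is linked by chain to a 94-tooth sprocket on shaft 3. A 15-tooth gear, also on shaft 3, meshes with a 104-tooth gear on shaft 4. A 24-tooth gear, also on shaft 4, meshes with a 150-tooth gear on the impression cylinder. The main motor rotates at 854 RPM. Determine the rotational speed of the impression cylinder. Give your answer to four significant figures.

0.9379 RPM

Gear mesh: ratio = 57/15 = 3.8, so shaft 2 turns at 854 / 3.8 = 224.74 RPM.
Chain: ratio = 94/17 = 5.5294, so shaft 3 turns at 224.74 / 5.5294 = 40.644 RPM.
Gear mesh: ratio = 104/15 = 6.9333, so shaft 4 turns at 40.644 / 6.9333 = 5.8621 RPM.
Gear mesh: ratio = 150/24 = 6.25, so the impression cylinder turns at 5.8621 / 6.25 = 0.93794 RPM.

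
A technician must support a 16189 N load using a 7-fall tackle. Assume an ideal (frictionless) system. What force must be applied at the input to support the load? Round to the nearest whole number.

Block-and-tackle MA = number of supporting rope parts = 7.
Effort = load / MA = 16189 / 7 = 2312.7 N.

2313 N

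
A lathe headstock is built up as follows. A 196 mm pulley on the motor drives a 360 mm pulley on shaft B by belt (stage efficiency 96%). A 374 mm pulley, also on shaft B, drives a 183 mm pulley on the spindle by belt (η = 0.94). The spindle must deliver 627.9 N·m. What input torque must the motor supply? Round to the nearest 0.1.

Overall ratio R = 1.8367 × 0.4893 = 0.89872; overall efficiency η = 0.96 × 0.94 = 0.9024.
Input torque = output torque / (R × η) = 627.9 / (0.89872 × 0.9024) = 774.22 N·m.

774.2 N·m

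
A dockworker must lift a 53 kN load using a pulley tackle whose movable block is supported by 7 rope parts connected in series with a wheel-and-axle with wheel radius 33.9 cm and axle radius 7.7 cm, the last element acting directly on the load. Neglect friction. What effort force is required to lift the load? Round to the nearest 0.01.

1.72 kN

Block-and-tackle MA = number of supporting rope parts = 7.
Wheel-and-axle MA = R/r = 33.9/7.7 = 4.4026.
Combined ideal MA = 7 × 4.4026 = 30.818.
Effort = load / MA = 53 / 30.818 = 1.7198 kN.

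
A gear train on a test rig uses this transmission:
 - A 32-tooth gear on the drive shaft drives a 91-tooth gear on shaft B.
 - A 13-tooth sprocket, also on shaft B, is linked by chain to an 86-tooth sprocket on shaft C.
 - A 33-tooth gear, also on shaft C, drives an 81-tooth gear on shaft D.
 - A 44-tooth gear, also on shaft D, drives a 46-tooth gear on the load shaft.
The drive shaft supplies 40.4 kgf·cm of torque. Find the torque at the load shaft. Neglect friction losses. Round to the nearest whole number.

1950 kgf·cm

Gear mesh: ratio = 91/32 = 2.8438; torque at shaft B = 40.4 × 2.8438 = 114.89 kgf·cm.
Chain: ratio = 86/13 = 6.6154; torque at shaft C = 114.89 × 6.6154 = 760.02 kgf·cm.
Gear mesh: ratio = 81/33 = 2.4545; torque at shaft D = 760.02 × 2.4545 = 1865.5 kgf·cm.
Gear mesh: ratio = 46/44 = 1.0455; torque at the load shaft = 1865.5 × 1.0455 = 1950.3 kgf·cm.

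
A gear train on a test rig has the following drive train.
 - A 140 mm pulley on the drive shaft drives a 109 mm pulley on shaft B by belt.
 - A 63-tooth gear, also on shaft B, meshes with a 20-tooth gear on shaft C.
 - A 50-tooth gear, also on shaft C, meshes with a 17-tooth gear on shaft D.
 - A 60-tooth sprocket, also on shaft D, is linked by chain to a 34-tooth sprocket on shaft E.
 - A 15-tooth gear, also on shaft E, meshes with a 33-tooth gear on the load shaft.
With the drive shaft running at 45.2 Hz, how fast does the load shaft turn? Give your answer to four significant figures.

431.4 Hz

the drive shaft → shaft B (belt, 109/140): 45.2 ÷ 0.77857 = 58.055 Hz
shaft B → shaft C (gear mesh, 20/63): 58.055 ÷ 0.31746 = 182.87 Hz
shaft C → shaft D (gear mesh, 17/50): 182.87 ÷ 0.34 = 537.86 Hz
shaft D → shaft E (chain, 34/60): 537.86 ÷ 0.56667 = 949.17 Hz
shaft E → the load shaft (gear mesh, 33/15): 949.17 ÷ 2.2 = 431.44 Hz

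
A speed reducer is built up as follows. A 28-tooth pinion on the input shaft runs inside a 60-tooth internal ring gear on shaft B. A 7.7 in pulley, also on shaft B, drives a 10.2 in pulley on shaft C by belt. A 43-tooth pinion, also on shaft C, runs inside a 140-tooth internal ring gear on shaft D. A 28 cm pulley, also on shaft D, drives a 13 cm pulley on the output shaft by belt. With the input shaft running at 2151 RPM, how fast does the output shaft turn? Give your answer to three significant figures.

501 RPM

the input shaft → shaft B (internal gear, 60/28): 2151 ÷ 2.1429 = 1003.8 RPM
shaft B → shaft C (belt, 10.2/7.7): 1003.8 ÷ 1.3247 = 757.77 RPM
shaft C → shaft D (internal gear, 140/43): 757.77 ÷ 3.2558 = 232.74 RPM
shaft D → the output shaft (belt, 13/28): 232.74 ÷ 0.46429 = 501.29 RPM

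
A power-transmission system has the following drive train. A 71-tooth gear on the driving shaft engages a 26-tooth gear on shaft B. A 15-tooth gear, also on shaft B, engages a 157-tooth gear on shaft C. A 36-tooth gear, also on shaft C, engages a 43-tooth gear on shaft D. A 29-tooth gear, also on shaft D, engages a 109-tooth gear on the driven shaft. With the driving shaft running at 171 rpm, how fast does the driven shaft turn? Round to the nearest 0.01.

gear mesh 26/71 = 0.3662 → 171/0.3662 = 466.96 rpm
gear mesh 157/15 = 10.467 → 466.96/10.467 = 44.614 rpm
gear mesh 43/36 = 1.1944 → 44.614/1.1944 = 37.351 rpm
gear mesh 109/29 = 3.7586 → 37.351/3.7586 = 9.9375 rpm

9.94 rpm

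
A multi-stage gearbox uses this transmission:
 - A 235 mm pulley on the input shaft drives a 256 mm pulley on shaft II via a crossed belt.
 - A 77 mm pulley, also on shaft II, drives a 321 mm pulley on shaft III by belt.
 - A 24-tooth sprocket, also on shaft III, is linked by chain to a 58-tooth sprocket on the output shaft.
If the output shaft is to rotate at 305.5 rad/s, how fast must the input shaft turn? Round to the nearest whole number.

3353 rad/s

Overall ratio R = 1.0894 × 4.1688 × 2.4167 = 10.975.
Required input speed = output speed × R = 305.5 × 10.975 = 3352.9 rad/s.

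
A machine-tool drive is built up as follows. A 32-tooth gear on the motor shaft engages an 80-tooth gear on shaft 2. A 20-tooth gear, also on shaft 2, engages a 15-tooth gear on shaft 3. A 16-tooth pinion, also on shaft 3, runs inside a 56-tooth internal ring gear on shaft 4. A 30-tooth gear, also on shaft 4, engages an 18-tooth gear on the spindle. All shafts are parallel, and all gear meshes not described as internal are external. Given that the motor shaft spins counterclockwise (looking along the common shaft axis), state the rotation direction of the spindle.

the motor shaft → shaft 2: external mesh, 1 reversal → CW.
shaft 2 → shaft 3: external mesh, 1 reversal → CCW.
shaft 3 → shaft 4: internal mesh, same direction → CCW.
shaft 4 → the spindle: external mesh, 1 reversal → CW.
3 reversals in total — an odd number — so the spindle turns opposite to the motor shaft.

clockwise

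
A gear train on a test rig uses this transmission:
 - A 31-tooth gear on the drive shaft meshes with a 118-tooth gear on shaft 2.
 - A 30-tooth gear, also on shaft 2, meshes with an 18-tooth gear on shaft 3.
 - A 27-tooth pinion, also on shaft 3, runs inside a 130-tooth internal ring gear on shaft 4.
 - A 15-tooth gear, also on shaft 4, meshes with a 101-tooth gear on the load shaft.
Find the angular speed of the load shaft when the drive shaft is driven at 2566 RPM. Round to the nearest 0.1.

Gear mesh: ratio = 118/31 = 3.8065, so shaft 2 turns at 2566 / 3.8065 = 674.12 RPM.
Gear mesh: ratio = 18/30 = 0.6, so shaft 3 turns at 674.12 / 0.6 = 1123.5 RPM.
Internal gear: ratio = 130/27 = 4.8148, so shaft 4 turns at 1123.5 / 4.8148 = 233.35 RPM.
Gear mesh: ratio = 101/15 = 6.7333, so the load shaft turns at 233.35 / 6.7333 = 34.656 RPM.

34.7 RPM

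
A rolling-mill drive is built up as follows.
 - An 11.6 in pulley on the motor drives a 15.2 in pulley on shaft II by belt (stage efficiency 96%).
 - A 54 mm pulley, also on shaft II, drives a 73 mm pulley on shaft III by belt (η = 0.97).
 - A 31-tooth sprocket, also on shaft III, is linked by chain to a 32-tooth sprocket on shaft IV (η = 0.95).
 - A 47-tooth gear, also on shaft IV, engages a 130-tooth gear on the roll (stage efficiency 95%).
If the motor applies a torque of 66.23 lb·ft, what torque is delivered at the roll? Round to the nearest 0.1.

281.5 lb·ft

After the belt (15.2/11.6): 66.23 × 1.3103 × 0.96 = 83.313 lb·ft
After the belt (73/54): 83.313 × 1.3519 × 0.97 = 109.25 lb·ft
After the chain (32/31): 109.25 × 1.0323 × 0.95 = 107.13 lb·ft
After the gear mesh (130/47): 107.13 × 2.766 × 0.95 = 281.51 lb·ft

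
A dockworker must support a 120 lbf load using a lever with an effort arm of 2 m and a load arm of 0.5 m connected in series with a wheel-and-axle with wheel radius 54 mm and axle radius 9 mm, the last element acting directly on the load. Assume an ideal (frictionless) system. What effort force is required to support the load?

5 lbf

Lever MA = effort arm / load arm = 2/0.5 = 4.
Wheel-and-axle MA = R/r = 54/9 = 6.
Combined ideal MA = 4 × 6 = 24.
Effort = load / MA = 120 / 24 = 5 lbf.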